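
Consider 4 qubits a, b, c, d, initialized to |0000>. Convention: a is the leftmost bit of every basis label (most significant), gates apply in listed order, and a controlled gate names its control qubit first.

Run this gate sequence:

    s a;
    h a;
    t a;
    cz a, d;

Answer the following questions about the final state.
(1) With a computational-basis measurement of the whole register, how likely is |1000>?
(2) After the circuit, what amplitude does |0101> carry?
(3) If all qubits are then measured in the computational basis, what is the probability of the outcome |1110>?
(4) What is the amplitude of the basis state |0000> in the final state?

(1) A full measurement returns |1000> with probability 1/2.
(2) The final state's coefficient on |0101> equals 0.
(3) Outcome |1110> occurs with probability 0.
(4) |0000> carries amplitude sqrt(2)/2 in the final state.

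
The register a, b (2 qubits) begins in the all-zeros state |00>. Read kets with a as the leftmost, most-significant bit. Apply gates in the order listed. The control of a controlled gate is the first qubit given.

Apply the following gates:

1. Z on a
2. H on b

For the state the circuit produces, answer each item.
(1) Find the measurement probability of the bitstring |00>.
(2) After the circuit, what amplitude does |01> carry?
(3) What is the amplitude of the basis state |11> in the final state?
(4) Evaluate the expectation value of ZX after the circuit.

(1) A full measurement returns |00> with probability 1/2.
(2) The final state's coefficient on |01> equals sqrt(2)/2.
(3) The final state's coefficient on |11> equals 0.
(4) In the final state, ZX has expectation 1.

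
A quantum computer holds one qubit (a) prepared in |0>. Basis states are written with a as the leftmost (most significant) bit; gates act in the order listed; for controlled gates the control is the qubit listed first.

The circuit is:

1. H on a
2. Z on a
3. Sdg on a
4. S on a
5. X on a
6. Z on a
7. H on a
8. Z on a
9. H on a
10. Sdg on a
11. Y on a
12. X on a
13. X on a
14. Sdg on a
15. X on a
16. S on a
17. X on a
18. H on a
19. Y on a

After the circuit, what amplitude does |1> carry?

The final state's coefficient on |1> equals -1/2 - I/2.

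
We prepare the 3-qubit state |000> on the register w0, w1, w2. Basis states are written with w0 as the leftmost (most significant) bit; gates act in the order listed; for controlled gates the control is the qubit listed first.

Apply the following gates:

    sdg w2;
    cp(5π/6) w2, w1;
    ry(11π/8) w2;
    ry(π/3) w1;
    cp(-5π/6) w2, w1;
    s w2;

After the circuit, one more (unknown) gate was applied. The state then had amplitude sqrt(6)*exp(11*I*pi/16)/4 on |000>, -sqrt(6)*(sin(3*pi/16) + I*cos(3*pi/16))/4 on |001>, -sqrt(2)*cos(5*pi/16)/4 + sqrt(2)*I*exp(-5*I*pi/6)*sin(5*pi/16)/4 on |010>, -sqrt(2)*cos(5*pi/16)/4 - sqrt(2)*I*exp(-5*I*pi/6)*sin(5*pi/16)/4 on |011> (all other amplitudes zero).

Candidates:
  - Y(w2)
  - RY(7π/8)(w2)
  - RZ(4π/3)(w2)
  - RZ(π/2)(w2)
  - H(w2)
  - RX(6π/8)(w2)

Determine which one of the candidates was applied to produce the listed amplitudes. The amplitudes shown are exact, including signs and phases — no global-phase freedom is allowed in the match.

The applied gate was H(w2).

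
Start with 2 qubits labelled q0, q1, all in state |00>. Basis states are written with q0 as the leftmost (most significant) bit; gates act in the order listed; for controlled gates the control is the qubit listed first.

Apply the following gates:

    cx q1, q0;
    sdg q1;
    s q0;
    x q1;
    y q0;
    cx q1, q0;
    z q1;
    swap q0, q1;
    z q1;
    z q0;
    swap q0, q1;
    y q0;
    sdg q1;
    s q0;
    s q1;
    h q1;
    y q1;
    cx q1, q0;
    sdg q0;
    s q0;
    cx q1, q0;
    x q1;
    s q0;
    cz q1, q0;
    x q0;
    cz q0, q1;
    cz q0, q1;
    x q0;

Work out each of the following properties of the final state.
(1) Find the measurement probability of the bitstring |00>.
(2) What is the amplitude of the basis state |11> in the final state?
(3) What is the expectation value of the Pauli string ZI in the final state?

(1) Outcome |00> occurs with probability 0. Key observation: the block from step 25 through step 28 cancels to the identity and can be dropped.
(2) |11> carries amplitude -sqrt(2)*I/2 in the final state.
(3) The expectation value of ZI is -1.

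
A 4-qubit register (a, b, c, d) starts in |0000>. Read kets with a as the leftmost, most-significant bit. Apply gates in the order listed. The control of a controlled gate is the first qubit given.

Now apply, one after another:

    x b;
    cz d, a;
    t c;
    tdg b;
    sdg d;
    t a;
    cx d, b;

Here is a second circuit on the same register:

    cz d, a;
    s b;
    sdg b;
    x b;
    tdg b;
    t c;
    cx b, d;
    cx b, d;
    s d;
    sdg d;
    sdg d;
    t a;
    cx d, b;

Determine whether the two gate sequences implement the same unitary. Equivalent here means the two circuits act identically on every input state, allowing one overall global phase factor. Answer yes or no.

Yes — the two circuits implement the same unitary up to a global phase.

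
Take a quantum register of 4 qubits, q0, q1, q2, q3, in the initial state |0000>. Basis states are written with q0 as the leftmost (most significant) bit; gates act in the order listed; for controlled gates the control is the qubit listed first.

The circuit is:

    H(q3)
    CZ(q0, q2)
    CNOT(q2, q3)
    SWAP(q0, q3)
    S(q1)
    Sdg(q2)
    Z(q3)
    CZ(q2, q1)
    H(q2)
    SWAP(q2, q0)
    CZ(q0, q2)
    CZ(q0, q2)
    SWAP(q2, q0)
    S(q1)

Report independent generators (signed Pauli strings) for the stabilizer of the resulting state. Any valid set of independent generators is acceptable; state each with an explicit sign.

The stabilizer group can be generated by +XIII, +IIXI, +IZII, +IIIZ, among other valid generating sets.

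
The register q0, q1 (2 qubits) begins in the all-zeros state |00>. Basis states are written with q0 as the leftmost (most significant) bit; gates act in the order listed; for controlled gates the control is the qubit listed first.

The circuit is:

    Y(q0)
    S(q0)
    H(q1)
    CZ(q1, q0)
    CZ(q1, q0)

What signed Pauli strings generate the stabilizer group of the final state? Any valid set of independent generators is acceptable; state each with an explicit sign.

The final state is stabilized by the group generated by +IX, -ZI; other independent generating sets are equally valid.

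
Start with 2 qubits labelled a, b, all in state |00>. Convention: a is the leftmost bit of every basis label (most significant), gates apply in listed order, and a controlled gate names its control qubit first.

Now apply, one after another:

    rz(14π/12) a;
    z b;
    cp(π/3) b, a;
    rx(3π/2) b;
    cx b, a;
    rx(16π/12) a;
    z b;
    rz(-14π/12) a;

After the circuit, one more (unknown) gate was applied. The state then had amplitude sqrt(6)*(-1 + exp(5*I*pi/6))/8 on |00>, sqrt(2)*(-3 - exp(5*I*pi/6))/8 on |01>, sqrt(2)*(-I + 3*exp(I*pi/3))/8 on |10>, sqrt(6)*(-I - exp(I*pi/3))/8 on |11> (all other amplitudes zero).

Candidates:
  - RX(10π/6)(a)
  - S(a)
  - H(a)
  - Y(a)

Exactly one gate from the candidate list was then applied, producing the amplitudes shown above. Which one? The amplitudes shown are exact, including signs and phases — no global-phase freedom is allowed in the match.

It was RX(10π/6)(a) that produced the state shown.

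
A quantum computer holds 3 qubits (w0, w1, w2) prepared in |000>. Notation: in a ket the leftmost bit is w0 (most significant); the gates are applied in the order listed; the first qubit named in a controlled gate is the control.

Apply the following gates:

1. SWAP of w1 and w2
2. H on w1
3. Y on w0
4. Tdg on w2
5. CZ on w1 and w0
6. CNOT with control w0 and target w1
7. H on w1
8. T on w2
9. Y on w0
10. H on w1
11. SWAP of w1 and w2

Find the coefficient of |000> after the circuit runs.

|000> carries amplitude -sqrt(2)/2 in the final state.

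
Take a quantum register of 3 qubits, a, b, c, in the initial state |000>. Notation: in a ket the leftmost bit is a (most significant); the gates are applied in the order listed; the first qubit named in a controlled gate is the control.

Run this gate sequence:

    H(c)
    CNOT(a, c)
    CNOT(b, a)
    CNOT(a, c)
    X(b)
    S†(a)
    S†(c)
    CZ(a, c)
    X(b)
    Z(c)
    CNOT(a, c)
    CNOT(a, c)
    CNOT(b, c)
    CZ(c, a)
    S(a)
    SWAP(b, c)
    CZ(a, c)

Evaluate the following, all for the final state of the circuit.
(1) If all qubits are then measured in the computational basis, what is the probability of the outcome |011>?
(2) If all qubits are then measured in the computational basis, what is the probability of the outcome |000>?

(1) A full measurement returns |011> with probability 0. Key observation: the block from step 11 through step 12 cancels to the identity and can be dropped.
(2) A full measurement returns |000> with probability 1/2.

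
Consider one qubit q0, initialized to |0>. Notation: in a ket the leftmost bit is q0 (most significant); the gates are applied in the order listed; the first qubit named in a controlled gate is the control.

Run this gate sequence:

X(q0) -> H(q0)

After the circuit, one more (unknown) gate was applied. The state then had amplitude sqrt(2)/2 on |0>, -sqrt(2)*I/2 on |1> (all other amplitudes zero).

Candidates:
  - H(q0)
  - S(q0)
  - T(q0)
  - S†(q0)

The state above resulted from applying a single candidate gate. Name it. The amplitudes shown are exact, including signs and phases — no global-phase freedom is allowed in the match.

The unique candidate consistent with the amplitudes is S(q0).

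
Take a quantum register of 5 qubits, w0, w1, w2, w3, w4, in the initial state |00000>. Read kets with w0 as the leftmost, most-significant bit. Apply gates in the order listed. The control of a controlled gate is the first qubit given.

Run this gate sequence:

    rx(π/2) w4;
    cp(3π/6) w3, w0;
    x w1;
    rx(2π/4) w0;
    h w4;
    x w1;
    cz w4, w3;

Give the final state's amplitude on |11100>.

The final state's coefficient on |11100> equals 0.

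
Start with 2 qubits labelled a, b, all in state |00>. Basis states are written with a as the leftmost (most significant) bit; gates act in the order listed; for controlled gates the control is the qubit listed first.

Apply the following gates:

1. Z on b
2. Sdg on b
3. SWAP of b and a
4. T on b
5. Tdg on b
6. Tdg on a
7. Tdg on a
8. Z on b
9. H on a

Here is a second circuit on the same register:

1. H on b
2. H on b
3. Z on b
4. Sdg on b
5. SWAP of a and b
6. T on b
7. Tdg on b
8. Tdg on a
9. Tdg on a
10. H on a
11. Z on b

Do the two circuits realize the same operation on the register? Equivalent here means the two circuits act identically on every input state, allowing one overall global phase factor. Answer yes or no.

Yes, they are equivalent — the unitaries differ by at most a global phase.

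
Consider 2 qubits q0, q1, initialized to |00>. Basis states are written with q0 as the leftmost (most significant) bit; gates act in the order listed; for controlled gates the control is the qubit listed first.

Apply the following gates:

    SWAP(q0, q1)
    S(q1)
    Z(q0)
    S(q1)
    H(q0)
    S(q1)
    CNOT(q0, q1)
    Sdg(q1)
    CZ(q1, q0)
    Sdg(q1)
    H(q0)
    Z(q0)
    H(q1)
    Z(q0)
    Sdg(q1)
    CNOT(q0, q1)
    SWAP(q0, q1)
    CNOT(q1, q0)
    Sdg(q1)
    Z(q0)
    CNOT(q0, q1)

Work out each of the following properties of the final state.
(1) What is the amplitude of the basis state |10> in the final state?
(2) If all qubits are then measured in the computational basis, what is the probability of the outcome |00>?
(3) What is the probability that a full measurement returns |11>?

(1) |10> carries amplitude sqrt(2)/2 in the final state.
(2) The probability of measuring |00> is 1/2.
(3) The probability of measuring |11> is 0.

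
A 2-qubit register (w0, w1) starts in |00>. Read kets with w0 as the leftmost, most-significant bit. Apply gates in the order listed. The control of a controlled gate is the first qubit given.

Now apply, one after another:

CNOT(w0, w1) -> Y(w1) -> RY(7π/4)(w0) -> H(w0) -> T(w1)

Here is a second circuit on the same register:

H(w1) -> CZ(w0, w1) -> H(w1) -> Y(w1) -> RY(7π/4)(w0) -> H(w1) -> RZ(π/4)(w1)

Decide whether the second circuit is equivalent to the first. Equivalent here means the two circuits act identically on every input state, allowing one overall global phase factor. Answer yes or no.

No, they are not equivalent — no single phase factor reconciles the two unitaries.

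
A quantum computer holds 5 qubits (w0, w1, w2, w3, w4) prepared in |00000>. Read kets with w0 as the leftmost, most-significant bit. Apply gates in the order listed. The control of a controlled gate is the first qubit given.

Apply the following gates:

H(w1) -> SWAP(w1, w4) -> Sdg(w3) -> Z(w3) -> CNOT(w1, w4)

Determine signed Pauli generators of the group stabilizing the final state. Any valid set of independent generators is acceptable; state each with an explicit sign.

The stabilizer group can be generated by +IIIIX, +ZIIII, +IZIII, +IIZII, +IIIZI, among other valid generating sets.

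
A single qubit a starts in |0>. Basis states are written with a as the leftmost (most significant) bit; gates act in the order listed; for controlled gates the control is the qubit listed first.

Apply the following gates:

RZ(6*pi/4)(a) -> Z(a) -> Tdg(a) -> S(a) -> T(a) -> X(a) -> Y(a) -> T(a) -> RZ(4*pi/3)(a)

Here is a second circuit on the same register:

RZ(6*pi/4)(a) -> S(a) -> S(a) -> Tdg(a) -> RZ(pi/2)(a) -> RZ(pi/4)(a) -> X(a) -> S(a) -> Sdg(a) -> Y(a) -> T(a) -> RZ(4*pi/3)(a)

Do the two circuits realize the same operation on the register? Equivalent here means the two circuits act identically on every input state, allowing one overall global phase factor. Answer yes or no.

Yes: on every input state the two circuits agree up to one overall phase factor.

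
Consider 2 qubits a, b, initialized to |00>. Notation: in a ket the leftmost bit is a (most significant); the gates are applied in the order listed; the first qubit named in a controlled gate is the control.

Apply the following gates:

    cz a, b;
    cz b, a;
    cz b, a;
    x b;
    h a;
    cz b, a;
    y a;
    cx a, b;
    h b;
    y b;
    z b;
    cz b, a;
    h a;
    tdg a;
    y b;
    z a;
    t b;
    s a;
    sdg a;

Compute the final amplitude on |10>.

|10> carries amplitude sqrt(2)*exp(I*pi/4)/2 in the final state.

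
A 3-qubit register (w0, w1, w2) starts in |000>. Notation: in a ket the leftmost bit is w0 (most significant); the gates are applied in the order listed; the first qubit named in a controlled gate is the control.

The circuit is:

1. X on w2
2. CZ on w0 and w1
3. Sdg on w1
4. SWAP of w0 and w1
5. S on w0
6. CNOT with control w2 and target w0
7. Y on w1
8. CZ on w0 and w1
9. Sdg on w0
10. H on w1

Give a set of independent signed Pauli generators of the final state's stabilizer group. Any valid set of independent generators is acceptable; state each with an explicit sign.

The final state is stabilized by the group generated by -IXI, -ZII, -IIZ; other independent generating sets are equally valid.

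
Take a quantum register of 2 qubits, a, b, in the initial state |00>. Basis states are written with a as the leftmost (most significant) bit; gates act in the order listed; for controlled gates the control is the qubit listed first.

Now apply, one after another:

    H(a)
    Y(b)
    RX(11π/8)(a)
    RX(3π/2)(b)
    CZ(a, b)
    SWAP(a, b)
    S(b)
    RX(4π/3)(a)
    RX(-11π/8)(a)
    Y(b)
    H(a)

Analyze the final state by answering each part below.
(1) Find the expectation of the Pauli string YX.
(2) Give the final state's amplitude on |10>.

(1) The observable YX averages to 0.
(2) The final state's coefficient on |10> equals -sqrt(6)*sin(5*pi/16)*cos(5*pi/16)/4 - sqrt(6)*sin(5*pi/16)**2/8 - sqrt(2)*sin(5*pi/16)*cos(5*pi/16)/4 - sqrt(2)*cos(5*pi/16)**2/8 + sqrt(6)*cos(5*pi/16)**2/8 + sqrt(2)*sin(5*pi/16)**2/8 - sqrt(6)*I*sin(5*pi/16)**2/8 - sqrt(2)*I*sin(5*pi/16)*cos(5*pi/16)/4 - sqrt(2)*I*sin(5*pi/16)**2/8 + sqrt(2)*I*cos(5*pi/16)**2/8 + sqrt(6)*I*cos(5*pi/16)**2/8 + sqrt(6)*I*sin(5*pi/16)*cos(5*pi/16)/4.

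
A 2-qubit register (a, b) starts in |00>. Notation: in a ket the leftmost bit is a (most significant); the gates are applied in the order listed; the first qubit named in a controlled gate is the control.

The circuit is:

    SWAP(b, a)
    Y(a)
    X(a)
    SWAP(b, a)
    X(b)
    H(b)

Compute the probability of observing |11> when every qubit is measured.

Outcome |11> occurs with probability 0.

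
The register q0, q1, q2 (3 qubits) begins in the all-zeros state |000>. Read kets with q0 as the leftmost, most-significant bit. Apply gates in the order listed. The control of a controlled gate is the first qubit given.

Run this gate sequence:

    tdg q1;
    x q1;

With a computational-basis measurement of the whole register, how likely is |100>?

A full measurement returns |100> with probability 0.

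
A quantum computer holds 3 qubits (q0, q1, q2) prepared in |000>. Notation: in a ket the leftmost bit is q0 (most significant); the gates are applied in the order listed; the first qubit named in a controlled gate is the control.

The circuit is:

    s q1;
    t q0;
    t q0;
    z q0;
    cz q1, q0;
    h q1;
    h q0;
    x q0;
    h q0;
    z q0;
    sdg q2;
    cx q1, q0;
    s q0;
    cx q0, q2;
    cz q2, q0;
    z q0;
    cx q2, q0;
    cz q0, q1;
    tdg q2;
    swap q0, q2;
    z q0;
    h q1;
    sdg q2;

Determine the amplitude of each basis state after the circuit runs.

The resulting statevector has amplitude 1/2 on |000>, 0 on |001>, 1/2 on |010>, 0 on |011>, -exp(I*pi/4)/2 on |100>, 0 on |101>, exp(I*pi/4)/2 on |110>, 0 on |111>. Key observation: the block from step 7 through step 10 cancels to the identity and can be dropped.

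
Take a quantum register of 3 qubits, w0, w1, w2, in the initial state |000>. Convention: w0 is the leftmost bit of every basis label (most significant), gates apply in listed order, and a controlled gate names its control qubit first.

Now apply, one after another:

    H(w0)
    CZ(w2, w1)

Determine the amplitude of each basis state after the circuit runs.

The resulting statevector has amplitude sqrt(2)/2 on |000>, sqrt(2)/2 on |100>, and 0 on every other basis state.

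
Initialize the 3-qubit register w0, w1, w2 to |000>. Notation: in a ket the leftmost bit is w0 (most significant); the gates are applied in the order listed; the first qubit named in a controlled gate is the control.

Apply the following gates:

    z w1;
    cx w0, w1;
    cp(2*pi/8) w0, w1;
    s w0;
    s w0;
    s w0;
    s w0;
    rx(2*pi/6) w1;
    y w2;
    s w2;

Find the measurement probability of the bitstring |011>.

A full measurement returns |011> with probability 1/4. Key observation: the block from step 4 through step 7 cancels to the identity and can be dropped.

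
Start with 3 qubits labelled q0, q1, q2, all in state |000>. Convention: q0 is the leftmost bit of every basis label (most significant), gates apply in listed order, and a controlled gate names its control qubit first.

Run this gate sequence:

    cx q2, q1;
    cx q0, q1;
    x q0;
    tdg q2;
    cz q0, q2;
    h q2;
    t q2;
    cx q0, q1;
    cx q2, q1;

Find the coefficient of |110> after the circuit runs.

|110> carries amplitude sqrt(2)/2 in the final state.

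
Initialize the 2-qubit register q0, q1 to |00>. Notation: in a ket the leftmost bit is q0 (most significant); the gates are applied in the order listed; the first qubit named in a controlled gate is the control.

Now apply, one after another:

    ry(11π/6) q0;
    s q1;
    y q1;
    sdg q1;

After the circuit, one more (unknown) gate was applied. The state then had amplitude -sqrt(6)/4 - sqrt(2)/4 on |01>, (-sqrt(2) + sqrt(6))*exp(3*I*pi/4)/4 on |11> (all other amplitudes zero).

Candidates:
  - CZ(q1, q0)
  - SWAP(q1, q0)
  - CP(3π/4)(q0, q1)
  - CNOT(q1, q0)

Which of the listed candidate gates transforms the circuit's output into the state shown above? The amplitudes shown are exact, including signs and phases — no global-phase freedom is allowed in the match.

It was CP(3π/4)(q0, q1) that produced the state shown.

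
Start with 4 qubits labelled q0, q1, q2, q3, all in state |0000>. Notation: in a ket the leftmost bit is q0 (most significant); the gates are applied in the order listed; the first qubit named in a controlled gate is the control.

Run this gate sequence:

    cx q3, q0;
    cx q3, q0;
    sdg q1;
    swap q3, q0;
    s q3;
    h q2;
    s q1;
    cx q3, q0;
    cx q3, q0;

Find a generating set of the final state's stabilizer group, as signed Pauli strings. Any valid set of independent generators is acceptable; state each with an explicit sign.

The stabilizer group can be generated by +IIXI, +ZIII, +IZII, +IIIZ, among other valid generating sets.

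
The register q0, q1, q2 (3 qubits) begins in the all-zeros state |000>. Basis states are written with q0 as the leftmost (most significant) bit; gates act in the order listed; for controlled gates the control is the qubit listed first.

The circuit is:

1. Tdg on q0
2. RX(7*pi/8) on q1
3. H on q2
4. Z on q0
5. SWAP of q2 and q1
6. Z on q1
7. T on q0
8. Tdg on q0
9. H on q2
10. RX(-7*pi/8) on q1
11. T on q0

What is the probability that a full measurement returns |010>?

The probability of measuring |010> is 1/4.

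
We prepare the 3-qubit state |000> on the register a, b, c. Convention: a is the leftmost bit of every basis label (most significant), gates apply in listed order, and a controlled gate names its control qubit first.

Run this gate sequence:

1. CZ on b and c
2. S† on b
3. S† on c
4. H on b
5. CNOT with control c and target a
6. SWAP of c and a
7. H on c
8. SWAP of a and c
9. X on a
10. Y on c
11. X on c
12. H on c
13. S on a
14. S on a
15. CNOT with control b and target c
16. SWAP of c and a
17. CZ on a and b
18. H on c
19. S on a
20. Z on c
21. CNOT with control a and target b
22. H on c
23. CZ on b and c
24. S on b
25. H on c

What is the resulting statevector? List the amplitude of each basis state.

The resulting statevector has amplitude 0 on |000>, -I/2 on |001>, 1/2 on |010>, 0 on |011>, 0 on |100>, -1/2 on |101>, I/2 on |110>, 0 on |111>.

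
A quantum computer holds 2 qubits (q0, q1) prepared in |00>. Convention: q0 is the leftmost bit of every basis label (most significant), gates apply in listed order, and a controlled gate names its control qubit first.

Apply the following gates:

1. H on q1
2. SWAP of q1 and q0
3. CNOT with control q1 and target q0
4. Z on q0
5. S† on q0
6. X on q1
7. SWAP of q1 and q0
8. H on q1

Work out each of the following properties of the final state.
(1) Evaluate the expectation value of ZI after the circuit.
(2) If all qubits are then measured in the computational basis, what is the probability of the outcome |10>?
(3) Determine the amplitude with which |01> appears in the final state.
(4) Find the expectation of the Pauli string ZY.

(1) In the final state, ZI has expectation -1.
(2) Outcome |10> occurs with probability 1/2.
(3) The final state's coefficient on |01> equals 0.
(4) The expectation value of ZY is 1.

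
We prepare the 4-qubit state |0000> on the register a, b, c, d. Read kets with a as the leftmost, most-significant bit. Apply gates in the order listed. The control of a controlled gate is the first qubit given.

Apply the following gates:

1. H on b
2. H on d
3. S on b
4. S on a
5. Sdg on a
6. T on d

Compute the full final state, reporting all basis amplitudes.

The final amplitudes are 1/2 on |0000>, exp(I*pi/4)/2 on |0001>, I/2 on |0100>, exp(3*I*pi/4)/2 on |0101>, and 0 on every other basis state. Key observation: steps 4-5 multiply out to the identity, so the circuit reduces to the remaining gates.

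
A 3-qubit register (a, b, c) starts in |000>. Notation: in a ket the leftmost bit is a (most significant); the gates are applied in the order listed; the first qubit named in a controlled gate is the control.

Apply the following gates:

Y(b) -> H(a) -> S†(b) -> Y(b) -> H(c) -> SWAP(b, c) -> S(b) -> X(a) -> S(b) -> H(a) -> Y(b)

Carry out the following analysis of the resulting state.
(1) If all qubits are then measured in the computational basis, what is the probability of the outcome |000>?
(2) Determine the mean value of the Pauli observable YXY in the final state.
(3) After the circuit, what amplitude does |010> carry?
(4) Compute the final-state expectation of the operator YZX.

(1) A full measurement returns |000> with probability 1/2.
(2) The expectation value of YXY is 0.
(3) The amplitude on |010> is sqrt(2)/2.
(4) The observable YZX averages to 0.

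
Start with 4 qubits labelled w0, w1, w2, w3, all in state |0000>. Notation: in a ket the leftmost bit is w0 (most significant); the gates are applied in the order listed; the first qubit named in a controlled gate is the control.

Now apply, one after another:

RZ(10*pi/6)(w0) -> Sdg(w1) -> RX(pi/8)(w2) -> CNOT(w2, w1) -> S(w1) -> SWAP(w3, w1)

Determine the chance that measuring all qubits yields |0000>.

A full measurement returns |0000> with probability cos(pi/16)**2.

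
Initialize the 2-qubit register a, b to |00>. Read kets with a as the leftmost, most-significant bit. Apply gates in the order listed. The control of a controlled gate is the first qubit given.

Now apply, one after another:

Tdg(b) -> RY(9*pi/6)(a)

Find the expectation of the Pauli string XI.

The observable XI averages to -1.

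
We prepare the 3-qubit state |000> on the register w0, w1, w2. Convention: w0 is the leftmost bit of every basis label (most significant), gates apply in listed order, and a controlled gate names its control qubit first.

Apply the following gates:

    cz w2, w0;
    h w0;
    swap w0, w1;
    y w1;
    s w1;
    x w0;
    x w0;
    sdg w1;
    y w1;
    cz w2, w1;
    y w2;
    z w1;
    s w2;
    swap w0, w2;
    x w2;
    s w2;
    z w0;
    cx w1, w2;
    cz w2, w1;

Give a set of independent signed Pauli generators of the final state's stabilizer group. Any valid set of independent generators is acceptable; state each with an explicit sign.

The stabilizer group can be generated by -IXX, -ZII, -IZZ, among other valid generating sets. Key observation: the block from step 4 through step 9 cancels to the identity and can be dropped.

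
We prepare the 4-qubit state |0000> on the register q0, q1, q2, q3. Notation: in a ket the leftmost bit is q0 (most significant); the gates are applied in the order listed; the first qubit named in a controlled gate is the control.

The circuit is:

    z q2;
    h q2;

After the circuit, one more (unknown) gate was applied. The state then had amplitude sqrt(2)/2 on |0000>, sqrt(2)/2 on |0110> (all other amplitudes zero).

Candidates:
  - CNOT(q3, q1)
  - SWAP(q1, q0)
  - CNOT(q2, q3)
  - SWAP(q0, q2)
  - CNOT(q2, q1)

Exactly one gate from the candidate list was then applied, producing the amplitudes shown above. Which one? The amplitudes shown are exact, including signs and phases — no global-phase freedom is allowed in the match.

The unique candidate consistent with the amplitudes is CNOT(q2, q1).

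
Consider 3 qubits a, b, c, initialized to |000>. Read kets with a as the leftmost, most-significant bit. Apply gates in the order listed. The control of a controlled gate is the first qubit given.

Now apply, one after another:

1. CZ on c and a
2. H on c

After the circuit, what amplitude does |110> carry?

The final state's coefficient on |110> equals 0.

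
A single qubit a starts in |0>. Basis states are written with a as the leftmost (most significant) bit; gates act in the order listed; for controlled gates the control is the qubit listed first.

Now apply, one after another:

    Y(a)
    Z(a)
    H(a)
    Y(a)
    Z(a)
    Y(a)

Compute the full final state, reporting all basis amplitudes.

The final amplitudes are sqrt(2)*I/2 on |0>, sqrt(2)*I/2 on |1>.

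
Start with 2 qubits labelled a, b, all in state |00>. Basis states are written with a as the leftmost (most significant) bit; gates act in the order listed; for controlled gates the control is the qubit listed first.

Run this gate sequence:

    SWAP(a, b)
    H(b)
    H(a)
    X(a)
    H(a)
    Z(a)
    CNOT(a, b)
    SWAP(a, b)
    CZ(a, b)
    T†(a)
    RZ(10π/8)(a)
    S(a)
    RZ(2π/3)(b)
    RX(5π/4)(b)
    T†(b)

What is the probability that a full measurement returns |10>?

A full measurement returns |10> with probability 1/4 - sqrt(2)/8. Key observation: steps 3-6 multiply out to the identity, so the circuit reduces to the remaining gates.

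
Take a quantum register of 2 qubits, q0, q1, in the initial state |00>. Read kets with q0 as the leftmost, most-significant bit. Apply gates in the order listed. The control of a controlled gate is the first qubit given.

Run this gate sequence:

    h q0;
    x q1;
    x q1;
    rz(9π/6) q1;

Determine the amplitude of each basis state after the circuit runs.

The resulting statevector has amplitude -sqrt(2)*exp(I*pi/4)/2 on |00>, 0 on |01>, -sqrt(2)*exp(I*pi/4)/2 on |10>, 0 on |11>. Key observation: the block from step 2 through step 3 cancels to the identity and can be dropped.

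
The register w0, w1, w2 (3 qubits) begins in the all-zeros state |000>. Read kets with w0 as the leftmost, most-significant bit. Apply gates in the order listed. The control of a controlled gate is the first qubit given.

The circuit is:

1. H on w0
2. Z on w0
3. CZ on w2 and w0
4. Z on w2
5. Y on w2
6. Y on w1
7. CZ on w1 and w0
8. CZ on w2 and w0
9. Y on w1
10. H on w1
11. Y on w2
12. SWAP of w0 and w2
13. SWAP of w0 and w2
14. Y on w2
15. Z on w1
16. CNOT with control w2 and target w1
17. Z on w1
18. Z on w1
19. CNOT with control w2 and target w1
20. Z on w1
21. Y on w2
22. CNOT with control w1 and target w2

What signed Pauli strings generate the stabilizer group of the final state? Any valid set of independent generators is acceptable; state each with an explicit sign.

The final state is stabilized by the group generated by -XII, +IXX, +IZZ; other independent generating sets are equally valid. Key observation: steps 14-21 multiply out to the identity, so the circuit reduces to the remaining gates.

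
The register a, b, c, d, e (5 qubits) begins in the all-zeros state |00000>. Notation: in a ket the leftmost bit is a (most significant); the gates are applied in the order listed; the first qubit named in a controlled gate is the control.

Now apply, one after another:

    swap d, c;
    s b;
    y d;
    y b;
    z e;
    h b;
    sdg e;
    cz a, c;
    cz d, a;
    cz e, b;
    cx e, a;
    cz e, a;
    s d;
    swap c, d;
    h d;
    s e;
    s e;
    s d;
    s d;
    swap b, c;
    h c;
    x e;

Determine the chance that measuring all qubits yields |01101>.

The probability of measuring |01101> is 1/2.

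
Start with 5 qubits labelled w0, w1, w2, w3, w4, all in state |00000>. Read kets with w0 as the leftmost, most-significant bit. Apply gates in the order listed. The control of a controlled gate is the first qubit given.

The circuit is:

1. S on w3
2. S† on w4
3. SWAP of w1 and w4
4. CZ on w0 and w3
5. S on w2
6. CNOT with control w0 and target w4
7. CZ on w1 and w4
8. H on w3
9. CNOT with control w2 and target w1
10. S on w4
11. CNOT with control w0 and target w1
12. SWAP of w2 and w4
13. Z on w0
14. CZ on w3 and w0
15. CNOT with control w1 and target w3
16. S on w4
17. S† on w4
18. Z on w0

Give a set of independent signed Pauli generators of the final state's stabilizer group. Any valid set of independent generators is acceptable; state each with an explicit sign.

One valid set of independent stabilizer generators is +IIIXI, +ZIIII, +IZIII, +IIZII, +IIIIZ (any independent generating set of the same group is equally correct).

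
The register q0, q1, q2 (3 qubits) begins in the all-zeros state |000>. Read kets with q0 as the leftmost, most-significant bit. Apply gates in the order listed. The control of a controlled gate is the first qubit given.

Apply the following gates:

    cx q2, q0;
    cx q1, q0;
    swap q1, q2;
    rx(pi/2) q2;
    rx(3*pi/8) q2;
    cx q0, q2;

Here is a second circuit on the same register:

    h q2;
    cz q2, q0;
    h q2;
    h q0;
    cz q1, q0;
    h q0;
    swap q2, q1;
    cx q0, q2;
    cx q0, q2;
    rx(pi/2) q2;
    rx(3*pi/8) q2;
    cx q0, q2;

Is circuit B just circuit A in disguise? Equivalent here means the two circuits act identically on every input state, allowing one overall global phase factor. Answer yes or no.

No: there is an input state on which the two circuits produce genuinely different outputs (not merely differing by a phase).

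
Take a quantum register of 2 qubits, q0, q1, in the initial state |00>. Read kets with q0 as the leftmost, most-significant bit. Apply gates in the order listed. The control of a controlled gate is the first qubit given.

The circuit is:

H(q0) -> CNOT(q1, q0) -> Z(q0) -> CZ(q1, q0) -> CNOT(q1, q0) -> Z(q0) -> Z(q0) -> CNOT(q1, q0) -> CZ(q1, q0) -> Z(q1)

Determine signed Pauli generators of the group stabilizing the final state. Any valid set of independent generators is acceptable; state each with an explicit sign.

The final state is stabilized by the group generated by -XI, +IZ; other independent generating sets are equally valid. Key observation: gates 4-9 undo each other exactly, leaving only the rest of the circuit to track.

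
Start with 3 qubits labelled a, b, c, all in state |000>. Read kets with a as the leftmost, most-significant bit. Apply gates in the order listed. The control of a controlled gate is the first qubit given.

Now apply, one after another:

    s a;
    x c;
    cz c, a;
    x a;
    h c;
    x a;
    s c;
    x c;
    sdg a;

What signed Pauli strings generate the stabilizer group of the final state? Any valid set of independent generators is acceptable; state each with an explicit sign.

One valid set of independent stabilizer generators is +IIY, +ZII, +IZI (any independent generating set of the same group is equally correct).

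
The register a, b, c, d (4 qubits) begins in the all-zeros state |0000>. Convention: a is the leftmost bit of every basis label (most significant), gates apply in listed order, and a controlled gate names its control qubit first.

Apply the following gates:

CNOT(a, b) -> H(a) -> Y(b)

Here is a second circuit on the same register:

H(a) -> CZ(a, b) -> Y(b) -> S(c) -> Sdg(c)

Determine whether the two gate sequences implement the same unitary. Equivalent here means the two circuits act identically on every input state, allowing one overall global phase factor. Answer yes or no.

No — the two circuits implement different unitaries, even allowing a global phase.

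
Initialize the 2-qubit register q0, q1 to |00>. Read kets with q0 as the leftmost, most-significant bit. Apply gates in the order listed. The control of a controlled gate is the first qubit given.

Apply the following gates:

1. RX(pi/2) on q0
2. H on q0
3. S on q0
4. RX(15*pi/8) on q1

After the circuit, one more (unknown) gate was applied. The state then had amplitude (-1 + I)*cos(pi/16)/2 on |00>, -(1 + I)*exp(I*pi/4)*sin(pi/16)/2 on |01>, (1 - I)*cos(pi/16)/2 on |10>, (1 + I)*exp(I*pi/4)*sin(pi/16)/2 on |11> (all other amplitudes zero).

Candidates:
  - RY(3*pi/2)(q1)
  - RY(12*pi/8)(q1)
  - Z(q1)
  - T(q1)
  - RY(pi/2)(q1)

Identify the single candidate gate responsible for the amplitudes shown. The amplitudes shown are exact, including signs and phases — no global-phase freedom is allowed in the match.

The applied gate was T(q1).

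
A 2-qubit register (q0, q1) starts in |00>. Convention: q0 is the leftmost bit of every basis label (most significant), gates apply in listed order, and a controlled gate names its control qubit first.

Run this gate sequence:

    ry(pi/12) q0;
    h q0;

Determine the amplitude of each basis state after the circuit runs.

After the circuit, the state carries amplitude -sqrt(12 - 6*sqrt(2))/8 + sqrt(4 - 2*sqrt(2))/8 + sqrt(2*sqrt(2) + 4)/8 + sqrt(6*sqrt(2) + 12)/8 on |00>, 0 on |01>, -sqrt(2*sqrt(2) + 4)/8 + sqrt(4 - 2*sqrt(2))/8 + sqrt(12 - 6*sqrt(2))/8 + sqrt(6*sqrt(2) + 12)/8 on |10>, 0 on |11>.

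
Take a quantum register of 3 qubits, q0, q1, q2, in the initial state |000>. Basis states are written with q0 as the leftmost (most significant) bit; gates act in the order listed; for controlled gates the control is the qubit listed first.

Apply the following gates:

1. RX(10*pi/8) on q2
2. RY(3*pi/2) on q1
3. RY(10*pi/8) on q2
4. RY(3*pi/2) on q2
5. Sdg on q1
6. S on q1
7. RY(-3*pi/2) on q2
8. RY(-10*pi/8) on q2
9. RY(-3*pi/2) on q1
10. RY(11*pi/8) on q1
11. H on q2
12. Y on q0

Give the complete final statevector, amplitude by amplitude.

After the circuit, the state carries amplitude 0 on |000>, 0 on |001>, 0 on |010>, 0 on |011>, -sqrt(2)*sqrt(sqrt(2) + 2)*cos(5*pi/16)/4 + sqrt(2)*I*sqrt(2 - sqrt(2))*cos(5*pi/16)/4 on |100>, sqrt(2)*sqrt(sqrt(2) + 2)*cos(5*pi/16)/4 + sqrt(2)*I*sqrt(2 - sqrt(2))*cos(5*pi/16)/4 on |101>, sqrt(2)*sqrt(sqrt(2) + 2)*sin(5*pi/16)/4 - sqrt(2)*I*sqrt(2 - sqrt(2))*sin(5*pi/16)/4 on |110>, -sqrt(2)*sqrt(sqrt(2) + 2)*sin(5*pi/16)/4 - sqrt(2)*I*sqrt(2 - sqrt(2))*sin(5*pi/16)/4 on |111>. Key observation: steps 2-9 multiply out to the identity, so the circuit reduces to the remaining gates.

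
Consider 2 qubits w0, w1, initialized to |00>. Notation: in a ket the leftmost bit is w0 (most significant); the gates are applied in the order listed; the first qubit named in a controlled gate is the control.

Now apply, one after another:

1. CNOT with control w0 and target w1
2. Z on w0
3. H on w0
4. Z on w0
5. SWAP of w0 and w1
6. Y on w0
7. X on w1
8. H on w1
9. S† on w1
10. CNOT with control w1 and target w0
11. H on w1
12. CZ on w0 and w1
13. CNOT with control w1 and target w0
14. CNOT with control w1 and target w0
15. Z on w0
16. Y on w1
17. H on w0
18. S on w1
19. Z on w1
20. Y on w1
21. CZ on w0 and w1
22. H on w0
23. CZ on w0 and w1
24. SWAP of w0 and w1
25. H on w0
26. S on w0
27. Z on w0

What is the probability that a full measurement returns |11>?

A full measurement returns |11> with probability 1/4. Key observation: the block from step 13 through step 14 cancels to the identity and can be dropped.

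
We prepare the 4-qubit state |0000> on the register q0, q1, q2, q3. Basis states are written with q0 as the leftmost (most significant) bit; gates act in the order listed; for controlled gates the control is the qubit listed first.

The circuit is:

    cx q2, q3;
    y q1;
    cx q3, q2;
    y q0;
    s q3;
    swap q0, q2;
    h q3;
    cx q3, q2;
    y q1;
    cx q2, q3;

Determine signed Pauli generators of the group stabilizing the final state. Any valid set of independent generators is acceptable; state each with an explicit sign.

One valid set of independent stabilizer generators is +IIXI, +ZIII, +IZII, -IIIZ (any independent generating set of the same group is equally correct).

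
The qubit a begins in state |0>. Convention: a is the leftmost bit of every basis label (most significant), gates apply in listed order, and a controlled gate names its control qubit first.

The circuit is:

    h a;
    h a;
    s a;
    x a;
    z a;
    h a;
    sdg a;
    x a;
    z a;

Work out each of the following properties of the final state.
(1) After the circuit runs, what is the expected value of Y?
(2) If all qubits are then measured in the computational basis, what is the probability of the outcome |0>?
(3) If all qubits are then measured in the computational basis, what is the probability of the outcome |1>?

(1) The observable Y averages to 1.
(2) A full measurement returns |0> with probability 1/2.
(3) Outcome |1> occurs with probability 1/2.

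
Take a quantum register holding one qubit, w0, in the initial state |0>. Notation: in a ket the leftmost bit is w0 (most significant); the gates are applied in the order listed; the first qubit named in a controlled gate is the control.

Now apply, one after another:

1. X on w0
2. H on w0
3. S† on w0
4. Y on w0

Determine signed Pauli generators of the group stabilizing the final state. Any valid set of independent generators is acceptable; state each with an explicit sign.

The final state is stabilized by the group generated by +Y; other independent generating sets are equally valid.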